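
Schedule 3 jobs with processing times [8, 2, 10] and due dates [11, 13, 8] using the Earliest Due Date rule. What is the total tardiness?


Sort by due date (EDD order): [(10, 8), (8, 11), (2, 13)]
Compute completion times and tardiness:
  Job 1: p=10, d=8, C=10, tardiness=max(0,10-8)=2
  Job 2: p=8, d=11, C=18, tardiness=max(0,18-11)=7
  Job 3: p=2, d=13, C=20, tardiness=max(0,20-13)=7
Total tardiness = 16

16


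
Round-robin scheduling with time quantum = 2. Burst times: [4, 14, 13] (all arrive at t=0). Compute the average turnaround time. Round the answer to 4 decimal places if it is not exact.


Time quantum = 2
Execution trace:
  J1 runs 2 units, time = 2
  J2 runs 2 units, time = 4
  J3 runs 2 units, time = 6
  J1 runs 2 units, time = 8
  J2 runs 2 units, time = 10
  J3 runs 2 units, time = 12
  J2 runs 2 units, time = 14
  J3 runs 2 units, time = 16
  J2 runs 2 units, time = 18
  J3 runs 2 units, time = 20
  J2 runs 2 units, time = 22
  J3 runs 2 units, time = 24
  J2 runs 2 units, time = 26
  J3 runs 2 units, time = 28
  J2 runs 2 units, time = 30
  J3 runs 1 units, time = 31
Finish times: [8, 30, 31]
Average turnaround = 69/3 = 23.0

23.0


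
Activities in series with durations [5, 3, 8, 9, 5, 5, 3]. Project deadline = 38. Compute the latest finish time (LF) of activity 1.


LF(activity 1) = deadline - sum of successor durations
Successors: activities 2 through 7 with durations [3, 8, 9, 5, 5, 3]
Sum of successor durations = 33
LF = 38 - 33 = 5

5


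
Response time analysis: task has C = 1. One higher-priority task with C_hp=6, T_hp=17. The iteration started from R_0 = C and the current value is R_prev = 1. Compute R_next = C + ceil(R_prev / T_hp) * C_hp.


R_next = C + ceil(R_prev / T_hp) * C_hp
ceil(1 / 17) = ceil(0.0588) = 1
Interference = 1 * 6 = 6
R_next = 1 + 6 = 7

7


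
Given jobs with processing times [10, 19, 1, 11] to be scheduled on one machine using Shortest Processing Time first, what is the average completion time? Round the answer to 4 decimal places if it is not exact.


Sort jobs by processing time (SPT order): [1, 10, 11, 19]
Compute completion times sequentially:
  Job 1: processing = 1, completes at 1
  Job 2: processing = 10, completes at 11
  Job 3: processing = 11, completes at 22
  Job 4: processing = 19, completes at 41
Sum of completion times = 75
Average completion time = 75/4 = 18.75

18.75


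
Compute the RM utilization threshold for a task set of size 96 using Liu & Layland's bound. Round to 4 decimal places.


Compute 2^(1/96) = 1.0072464122
Subtract 1: 1.0072464122 - 1 = 0.0072464122
Multiply by n: 96 * 0.0072464122 = 0.6956555712
Round to 4 dp: 0.6957

0.6957


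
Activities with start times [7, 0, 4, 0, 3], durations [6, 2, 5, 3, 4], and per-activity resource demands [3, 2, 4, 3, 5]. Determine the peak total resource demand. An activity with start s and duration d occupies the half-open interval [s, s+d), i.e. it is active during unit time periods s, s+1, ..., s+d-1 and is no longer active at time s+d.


Each activity i is active on [start_i, start_i + duration_i).
Compute total resource usage per time slot:
  t=0: active resources = [2, 3], total = 5
  t=1: active resources = [2, 3], total = 5
  t=2: active resources = [3], total = 3
  t=3: active resources = [5], total = 5
  t=4: active resources = [4, 5], total = 9
  t=5: active resources = [4, 5], total = 9
  t=6: active resources = [4, 5], total = 9
  t=7: active resources = [3, 4], total = 7
  t=8: active resources = [3, 4], total = 7
  t=9: active resources = [3], total = 3
  t=10: active resources = [3], total = 3
  t=11: active resources = [3], total = 3
  t=12: active resources = [3], total = 3
Peak resource demand = 9

9


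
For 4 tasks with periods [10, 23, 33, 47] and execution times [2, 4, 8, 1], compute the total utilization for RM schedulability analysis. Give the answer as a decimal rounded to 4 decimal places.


Compute individual utilizations (exact fractions):
  Task 1: C/T = 2/10 = 1/5 (approx. 0.2)
  Task 2: C/T = 4/23 (approx. 0.1739)
  Task 3: C/T = 8/33 (approx. 0.2424)
  Task 4: C/T = 1/47 (approx. 0.0213)
Total utilization U = 1/5 + 4/23 + 8/33 + 1/47 = 113728/178365
Rounded to 4 decimal places: U = 0.6376
RM (Liu & Layland) bound for 4 tasks = 0.756828; compare with U = 113728/178365 (approx. 0.637614)
U <= bound, so schedulable by RM sufficient condition.

0.6376


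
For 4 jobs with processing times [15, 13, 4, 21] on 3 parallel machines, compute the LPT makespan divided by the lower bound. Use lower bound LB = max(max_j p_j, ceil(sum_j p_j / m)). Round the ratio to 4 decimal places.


LPT order: [21, 15, 13, 4]
Machine loads after assignment: [21, 15, 17]
LPT makespan = 21
Lower bound = max(max_job, ceil(total/3)) = max(21, 18) = 21
Ratio = 21 / 21 = 1.0

1.0


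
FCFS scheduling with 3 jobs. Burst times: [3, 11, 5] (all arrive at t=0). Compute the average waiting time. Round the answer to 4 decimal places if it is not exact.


FCFS order (as given): [3, 11, 5]
Waiting times:
  Job 1: wait = 0
  Job 2: wait = 3
  Job 3: wait = 14
Sum of waiting times = 17
Average waiting time = 17/3 = 5.6667

5.6667


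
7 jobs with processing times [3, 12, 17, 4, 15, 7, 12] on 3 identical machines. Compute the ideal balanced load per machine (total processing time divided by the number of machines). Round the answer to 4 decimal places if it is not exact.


Total processing time = 3 + 12 + 17 + 4 + 15 + 7 + 12 = 70
Number of machines = 3
Ideal balanced load = 70 / 3 = 23.3333

23.3333


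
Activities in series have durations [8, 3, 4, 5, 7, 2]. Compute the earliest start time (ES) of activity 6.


Activity 6 starts after activities 1 through 5 complete.
Predecessor durations: [8, 3, 4, 5, 7]
ES = 8 + 3 + 4 + 5 + 7 = 27

27


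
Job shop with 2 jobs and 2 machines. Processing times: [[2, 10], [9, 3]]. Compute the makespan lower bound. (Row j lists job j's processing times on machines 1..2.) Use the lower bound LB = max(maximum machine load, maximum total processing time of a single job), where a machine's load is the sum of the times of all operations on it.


Machine loads:
  Machine 1: 2 + 9 = 11
  Machine 2: 10 + 3 = 13
Max machine load = 13
Job totals:
  Job 1: 12
  Job 2: 12
Max job total = 12
Lower bound = max(13, 12) = 13

13


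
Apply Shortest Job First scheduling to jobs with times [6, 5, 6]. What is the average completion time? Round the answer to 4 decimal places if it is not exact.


SJF order (ascending): [5, 6, 6]
Completion times:
  Job 1: burst=5, C=5
  Job 2: burst=6, C=11
  Job 3: burst=6, C=17
Average completion = 33/3 = 11.0

11.0


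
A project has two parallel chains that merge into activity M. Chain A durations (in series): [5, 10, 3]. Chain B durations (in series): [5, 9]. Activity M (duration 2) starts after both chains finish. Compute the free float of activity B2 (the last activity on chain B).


ES(B2) = sum of predecessors on chain B = 5
EF(B2) = ES + duration = 5 + 9 = 14
Successor of B2 is M. ES(M) = max(sum(A), sum(B)) = max(18, 14) = 18
Free float = ES(successor) - EF(current) = 18 - 14 = 4

4


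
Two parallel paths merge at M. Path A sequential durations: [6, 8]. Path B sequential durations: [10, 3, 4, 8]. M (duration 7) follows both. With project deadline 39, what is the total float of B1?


Forward pass: ES(B1) = sum of predecessors on chain B = 0
EF = ES + duration = 0 + 10 = 10
Backward pass: LF(M) = deadline = 39; LS(M) = 39 - 7 = 32
LF(B1) = LS(M) - sum(successors on chain B) = 32 - 15 = 17
LS = LF - duration = 17 - 10 = 7
Total float = LS - ES = 7 - 0 = 7

7


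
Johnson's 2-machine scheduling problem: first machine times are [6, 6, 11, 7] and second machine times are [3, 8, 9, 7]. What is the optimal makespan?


Apply Johnson's rule:
  Group 1 (a <= b): [(2, 6, 8), (4, 7, 7)]
  Group 2 (a > b): [(3, 11, 9), (1, 6, 3)]
Optimal job order: [2, 4, 3, 1]
Schedule:
  Job 2: M1 done at 6, M2 done at 14
  Job 4: M1 done at 13, M2 done at 21
  Job 3: M1 done at 24, M2 done at 33
  Job 1: M1 done at 30, M2 done at 36
Makespan = 36

36


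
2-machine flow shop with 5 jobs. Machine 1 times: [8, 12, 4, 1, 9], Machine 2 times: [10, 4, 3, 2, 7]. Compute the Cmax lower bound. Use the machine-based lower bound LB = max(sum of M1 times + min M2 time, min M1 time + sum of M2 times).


LB1 = sum(M1 times) + min(M2 times) = 34 + 2 = 36
LB2 = min(M1 times) + sum(M2 times) = 1 + 26 = 27
Lower bound = max(LB1, LB2) = max(36, 27) = 36

36


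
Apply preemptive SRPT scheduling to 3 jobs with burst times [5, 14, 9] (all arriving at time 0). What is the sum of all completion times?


Since all jobs arrive at t=0, SRPT equals SPT ordering.
SPT order: [5, 9, 14]
Completion times:
  Job 1: p=5, C=5
  Job 2: p=9, C=14
  Job 3: p=14, C=28
Total completion time = 5 + 14 + 28 = 47

47


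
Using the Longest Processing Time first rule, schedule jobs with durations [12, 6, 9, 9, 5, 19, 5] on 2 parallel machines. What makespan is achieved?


Sort jobs in decreasing order (LPT): [19, 12, 9, 9, 6, 5, 5]
Assign each job to the least loaded machine:
  Machine 1: jobs [19, 9, 5], load = 33
  Machine 2: jobs [12, 9, 6, 5], load = 32
Makespan = max load = 33

33


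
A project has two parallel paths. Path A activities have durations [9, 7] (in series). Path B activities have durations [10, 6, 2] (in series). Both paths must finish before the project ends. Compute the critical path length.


Path A total = 9 + 7 = 16
Path B total = 10 + 6 + 2 = 18
Critical path = longest path = max(16, 18) = 18

18


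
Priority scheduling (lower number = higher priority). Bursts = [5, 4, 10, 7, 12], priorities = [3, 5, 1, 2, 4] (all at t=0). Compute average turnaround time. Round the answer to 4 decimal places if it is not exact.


Sort by priority (ascending = highest first):
Order: [(1, 10), (2, 7), (3, 5), (4, 12), (5, 4)]
Completion times:
  Priority 1, burst=10, C=10
  Priority 2, burst=7, C=17
  Priority 3, burst=5, C=22
  Priority 4, burst=12, C=34
  Priority 5, burst=4, C=38
Average turnaround = 121/5 = 24.2

24.2


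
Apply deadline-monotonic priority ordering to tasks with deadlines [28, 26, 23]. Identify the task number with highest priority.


Sort tasks by relative deadline (ascending):
  Task 3: deadline = 23
  Task 2: deadline = 26
  Task 1: deadline = 28
Priority order (highest first): [3, 2, 1]
Highest priority task = 3

3


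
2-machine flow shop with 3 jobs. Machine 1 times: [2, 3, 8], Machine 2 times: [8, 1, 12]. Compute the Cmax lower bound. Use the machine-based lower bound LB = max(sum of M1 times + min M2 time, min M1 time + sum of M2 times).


LB1 = sum(M1 times) + min(M2 times) = 13 + 1 = 14
LB2 = min(M1 times) + sum(M2 times) = 2 + 21 = 23
Lower bound = max(LB1, LB2) = max(14, 23) = 23

23


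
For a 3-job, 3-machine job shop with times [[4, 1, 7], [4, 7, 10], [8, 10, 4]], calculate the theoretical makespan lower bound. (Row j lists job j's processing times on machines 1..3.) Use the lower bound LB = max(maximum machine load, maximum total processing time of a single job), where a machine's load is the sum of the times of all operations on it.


Machine loads:
  Machine 1: 4 + 4 + 8 = 16
  Machine 2: 1 + 7 + 10 = 18
  Machine 3: 7 + 10 + 4 = 21
Max machine load = 21
Job totals:
  Job 1: 12
  Job 2: 21
  Job 3: 22
Max job total = 22
Lower bound = max(21, 22) = 22

22


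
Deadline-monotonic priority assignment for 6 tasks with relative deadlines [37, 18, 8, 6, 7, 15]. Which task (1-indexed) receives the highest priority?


Sort tasks by relative deadline (ascending):
  Task 4: deadline = 6
  Task 5: deadline = 7
  Task 3: deadline = 8
  Task 6: deadline = 15
  Task 2: deadline = 18
  Task 1: deadline = 37
Priority order (highest first): [4, 5, 3, 6, 2, 1]
Highest priority task = 4

4


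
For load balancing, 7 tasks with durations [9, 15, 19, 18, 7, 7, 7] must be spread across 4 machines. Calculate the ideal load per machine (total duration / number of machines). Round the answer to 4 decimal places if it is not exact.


Total processing time = 9 + 15 + 19 + 18 + 7 + 7 + 7 = 82
Number of machines = 4
Ideal balanced load = 82 / 4 = 20.5

20.5


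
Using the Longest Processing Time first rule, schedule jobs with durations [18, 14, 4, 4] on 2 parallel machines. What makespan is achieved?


Sort jobs in decreasing order (LPT): [18, 14, 4, 4]
Assign each job to the least loaded machine:
  Machine 1: jobs [18, 4], load = 22
  Machine 2: jobs [14, 4], load = 18
Makespan = max load = 22

22


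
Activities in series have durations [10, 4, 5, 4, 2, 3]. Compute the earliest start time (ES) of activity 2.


Activity 2 starts after activities 1 through 1 complete.
Predecessor durations: [10]
ES = 10 = 10

10


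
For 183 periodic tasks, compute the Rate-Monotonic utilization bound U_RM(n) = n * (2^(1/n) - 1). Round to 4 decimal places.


Compute 2^(1/183) = 1.0037948719
Subtract 1: 1.0037948719 - 1 = 0.0037948719
Multiply by n: 183 * 0.0037948719 = 0.6944615577
Round to 4 dp: 0.6945

0.6945


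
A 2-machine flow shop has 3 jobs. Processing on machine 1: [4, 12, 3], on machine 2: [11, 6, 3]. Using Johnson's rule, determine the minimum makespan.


Apply Johnson's rule:
  Group 1 (a <= b): [(3, 3, 3), (1, 4, 11)]
  Group 2 (a > b): [(2, 12, 6)]
Optimal job order: [3, 1, 2]
Schedule:
  Job 3: M1 done at 3, M2 done at 6
  Job 1: M1 done at 7, M2 done at 18
  Job 2: M1 done at 19, M2 done at 25
Makespan = 25

25


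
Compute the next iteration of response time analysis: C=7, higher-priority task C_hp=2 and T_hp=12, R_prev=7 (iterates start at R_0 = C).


R_next = C + ceil(R_prev / T_hp) * C_hp
ceil(7 / 12) = ceil(0.5833) = 1
Interference = 1 * 2 = 2
R_next = 7 + 2 = 9

9


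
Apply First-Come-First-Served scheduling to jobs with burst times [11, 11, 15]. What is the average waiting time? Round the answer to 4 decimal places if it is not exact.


FCFS order (as given): [11, 11, 15]
Waiting times:
  Job 1: wait = 0
  Job 2: wait = 11
  Job 3: wait = 22
Sum of waiting times = 33
Average waiting time = 33/3 = 11.0

11.0


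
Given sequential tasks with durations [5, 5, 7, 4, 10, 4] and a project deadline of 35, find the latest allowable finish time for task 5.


LF(activity 5) = deadline - sum of successor durations
Successors: activities 6 through 6 with durations [4]
Sum of successor durations = 4
LF = 35 - 4 = 31

31


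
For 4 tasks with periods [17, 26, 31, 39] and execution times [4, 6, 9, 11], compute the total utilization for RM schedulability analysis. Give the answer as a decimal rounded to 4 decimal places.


Compute individual utilizations (exact fractions):
  Task 1: C/T = 4/17 (approx. 0.2353)
  Task 2: C/T = 6/26 = 3/13 (approx. 0.2308)
  Task 3: C/T = 9/31 (approx. 0.2903)
  Task 4: C/T = 11/39 (approx. 0.2821)
Total utilization U = 4/17 + 3/13 + 9/31 + 11/39 = 21343/20553
Rounded to 4 decimal places: U = 1.0384
RM (Liu & Layland) bound for 4 tasks = 0.756828; compare with U = 21343/20553 (approx. 1.038437)
U > 1, so the task set is not schedulable (processor overloaded).

1.0384


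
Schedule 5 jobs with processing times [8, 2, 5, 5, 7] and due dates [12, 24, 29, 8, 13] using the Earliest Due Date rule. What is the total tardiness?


Sort by due date (EDD order): [(5, 8), (8, 12), (7, 13), (2, 24), (5, 29)]
Compute completion times and tardiness:
  Job 1: p=5, d=8, C=5, tardiness=max(0,5-8)=0
  Job 2: p=8, d=12, C=13, tardiness=max(0,13-12)=1
  Job 3: p=7, d=13, C=20, tardiness=max(0,20-13)=7
  Job 4: p=2, d=24, C=22, tardiness=max(0,22-24)=0
  Job 5: p=5, d=29, C=27, tardiness=max(0,27-29)=0
Total tardiness = 8

8


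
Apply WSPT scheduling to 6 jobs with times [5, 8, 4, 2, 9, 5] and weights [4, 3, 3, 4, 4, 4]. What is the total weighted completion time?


Compute p/w ratios and sort ascending (WSPT): [(2, 4), (5, 4), (5, 4), (4, 3), (9, 4), (8, 3)]
Compute weighted completion times:
  Job (p=2,w=4): C=2, w*C=4*2=8
  Job (p=5,w=4): C=7, w*C=4*7=28
  Job (p=5,w=4): C=12, w*C=4*12=48
  Job (p=4,w=3): C=16, w*C=3*16=48
  Job (p=9,w=4): C=25, w*C=4*25=100
  Job (p=8,w=3): C=33, w*C=3*33=99
Total weighted completion time = 331

331


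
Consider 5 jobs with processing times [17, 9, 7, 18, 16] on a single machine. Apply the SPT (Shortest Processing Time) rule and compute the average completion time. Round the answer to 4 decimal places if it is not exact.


Sort jobs by processing time (SPT order): [7, 9, 16, 17, 18]
Compute completion times sequentially:
  Job 1: processing = 7, completes at 7
  Job 2: processing = 9, completes at 16
  Job 3: processing = 16, completes at 32
  Job 4: processing = 17, completes at 49
  Job 5: processing = 18, completes at 67
Sum of completion times = 171
Average completion time = 171/5 = 34.2

34.2


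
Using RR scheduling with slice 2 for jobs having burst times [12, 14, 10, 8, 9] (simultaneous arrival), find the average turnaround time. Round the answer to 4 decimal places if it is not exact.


Time quantum = 2
Execution trace:
  J1 runs 2 units, time = 2
  J2 runs 2 units, time = 4
  J3 runs 2 units, time = 6
  J4 runs 2 units, time = 8
  J5 runs 2 units, time = 10
  J1 runs 2 units, time = 12
  J2 runs 2 units, time = 14
  J3 runs 2 units, time = 16
  J4 runs 2 units, time = 18
  J5 runs 2 units, time = 20
  J1 runs 2 units, time = 22
  J2 runs 2 units, time = 24
  J3 runs 2 units, time = 26
  J4 runs 2 units, time = 28
  J5 runs 2 units, time = 30
  J1 runs 2 units, time = 32
  J2 runs 2 units, time = 34
  J3 runs 2 units, time = 36
  J4 runs 2 units, time = 38
  J5 runs 2 units, time = 40
  J1 runs 2 units, time = 42
  J2 runs 2 units, time = 44
  J3 runs 2 units, time = 46
  J5 runs 1 units, time = 47
  J1 runs 2 units, time = 49
  J2 runs 2 units, time = 51
  J2 runs 2 units, time = 53
Finish times: [49, 53, 46, 38, 47]
Average turnaround = 233/5 = 46.6

46.6


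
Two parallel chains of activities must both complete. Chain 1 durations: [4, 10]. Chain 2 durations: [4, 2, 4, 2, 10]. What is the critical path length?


Path A total = 4 + 10 = 14
Path B total = 4 + 2 + 4 + 2 + 10 = 22
Critical path = longest path = max(14, 22) = 22

22


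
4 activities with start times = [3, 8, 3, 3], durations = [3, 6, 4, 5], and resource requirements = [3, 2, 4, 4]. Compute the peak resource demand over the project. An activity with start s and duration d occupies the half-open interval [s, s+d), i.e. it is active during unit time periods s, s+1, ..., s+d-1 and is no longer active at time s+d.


Each activity i is active on [start_i, start_i + duration_i).
Compute total resource usage per time slot:
  t=0: active resources = [], total = 0
  t=1: active resources = [], total = 0
  t=2: active resources = [], total = 0
  t=3: active resources = [3, 4, 4], total = 11
  t=4: active resources = [3, 4, 4], total = 11
  t=5: active resources = [3, 4, 4], total = 11
  t=6: active resources = [4, 4], total = 8
  t=7: active resources = [4], total = 4
  t=8: active resources = [2], total = 2
  t=9: active resources = [2], total = 2
  t=10: active resources = [2], total = 2
  t=11: active resources = [2], total = 2
  t=12: active resources = [2], total = 2
  t=13: active resources = [2], total = 2
Peak resource demand = 11

11


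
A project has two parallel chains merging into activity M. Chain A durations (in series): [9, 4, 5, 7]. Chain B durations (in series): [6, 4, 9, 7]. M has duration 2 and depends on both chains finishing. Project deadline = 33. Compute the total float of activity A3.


Forward pass: ES(A3) = sum of predecessors on chain A = 13
EF = ES + duration = 13 + 5 = 18
Backward pass: LF(M) = deadline = 33; LS(M) = 33 - 2 = 31
LF(A3) = LS(M) - sum(successors on chain A) = 31 - 7 = 24
LS = LF - duration = 24 - 5 = 19
Total float = LS - ES = 19 - 13 = 6

6


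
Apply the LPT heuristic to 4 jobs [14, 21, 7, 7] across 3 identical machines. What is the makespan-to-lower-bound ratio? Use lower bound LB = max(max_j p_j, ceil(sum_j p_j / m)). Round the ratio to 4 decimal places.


LPT order: [21, 14, 7, 7]
Machine loads after assignment: [21, 14, 14]
LPT makespan = 21
Lower bound = max(max_job, ceil(total/3)) = max(21, 17) = 21
Ratio = 21 / 21 = 1.0

1.0


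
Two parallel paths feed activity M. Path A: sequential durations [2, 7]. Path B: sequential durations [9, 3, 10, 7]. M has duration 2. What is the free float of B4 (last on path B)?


ES(B4) = sum of predecessors on chain B = 22
EF(B4) = ES + duration = 22 + 7 = 29
Successor of B4 is M. ES(M) = max(sum(A), sum(B)) = max(9, 29) = 29
Free float = ES(successor) - EF(current) = 29 - 29 = 0

0


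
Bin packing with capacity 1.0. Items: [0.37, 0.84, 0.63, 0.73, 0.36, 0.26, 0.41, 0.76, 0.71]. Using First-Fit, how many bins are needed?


Place items sequentially using First-Fit:
  Item 0.37 -> new Bin 1
  Item 0.84 -> new Bin 2
  Item 0.63 -> Bin 1 (now 1.0)
  Item 0.73 -> new Bin 3
  Item 0.36 -> new Bin 4
  Item 0.26 -> Bin 3 (now 0.99)
  Item 0.41 -> Bin 4 (now 0.77)
  Item 0.76 -> new Bin 5
  Item 0.71 -> new Bin 6
Total bins used = 6

6


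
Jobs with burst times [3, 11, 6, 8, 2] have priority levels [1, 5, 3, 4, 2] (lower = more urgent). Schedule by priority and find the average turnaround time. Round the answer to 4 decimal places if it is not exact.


Sort by priority (ascending = highest first):
Order: [(1, 3), (2, 2), (3, 6), (4, 8), (5, 11)]
Completion times:
  Priority 1, burst=3, C=3
  Priority 2, burst=2, C=5
  Priority 3, burst=6, C=11
  Priority 4, burst=8, C=19
  Priority 5, burst=11, C=30
Average turnaround = 68/5 = 13.6

13.6


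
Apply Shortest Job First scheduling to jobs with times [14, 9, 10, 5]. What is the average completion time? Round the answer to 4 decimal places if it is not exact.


SJF order (ascending): [5, 9, 10, 14]
Completion times:
  Job 1: burst=5, C=5
  Job 2: burst=9, C=14
  Job 3: burst=10, C=24
  Job 4: burst=14, C=38
Average completion = 81/4 = 20.25

20.25


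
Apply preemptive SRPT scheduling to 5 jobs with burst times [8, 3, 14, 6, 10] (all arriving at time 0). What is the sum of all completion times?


Since all jobs arrive at t=0, SRPT equals SPT ordering.
SPT order: [3, 6, 8, 10, 14]
Completion times:
  Job 1: p=3, C=3
  Job 2: p=6, C=9
  Job 3: p=8, C=17
  Job 4: p=10, C=27
  Job 5: p=14, C=41
Total completion time = 3 + 9 + 17 + 27 + 41 = 97

97


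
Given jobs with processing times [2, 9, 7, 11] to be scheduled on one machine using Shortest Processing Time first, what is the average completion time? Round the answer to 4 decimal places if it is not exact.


Sort jobs by processing time (SPT order): [2, 7, 9, 11]
Compute completion times sequentially:
  Job 1: processing = 2, completes at 2
  Job 2: processing = 7, completes at 9
  Job 3: processing = 9, completes at 18
  Job 4: processing = 11, completes at 29
Sum of completion times = 58
Average completion time = 58/4 = 14.5

14.5


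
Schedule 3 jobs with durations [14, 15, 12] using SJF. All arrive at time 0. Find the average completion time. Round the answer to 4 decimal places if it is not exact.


SJF order (ascending): [12, 14, 15]
Completion times:
  Job 1: burst=12, C=12
  Job 2: burst=14, C=26
  Job 3: burst=15, C=41
Average completion = 79/3 = 26.3333

26.3333


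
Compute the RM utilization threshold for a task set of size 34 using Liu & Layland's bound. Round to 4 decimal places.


Compute 2^(1/34) = 1.0205959096
Subtract 1: 1.0205959096 - 1 = 0.0205959096
Multiply by n: 34 * 0.0205959096 = 0.7002609264
Round to 4 dp: 0.7003

0.7003


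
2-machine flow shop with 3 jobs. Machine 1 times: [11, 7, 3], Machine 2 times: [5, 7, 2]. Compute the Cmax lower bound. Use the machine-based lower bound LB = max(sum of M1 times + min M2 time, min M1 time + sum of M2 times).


LB1 = sum(M1 times) + min(M2 times) = 21 + 2 = 23
LB2 = min(M1 times) + sum(M2 times) = 3 + 14 = 17
Lower bound = max(LB1, LB2) = max(23, 17) = 23

23


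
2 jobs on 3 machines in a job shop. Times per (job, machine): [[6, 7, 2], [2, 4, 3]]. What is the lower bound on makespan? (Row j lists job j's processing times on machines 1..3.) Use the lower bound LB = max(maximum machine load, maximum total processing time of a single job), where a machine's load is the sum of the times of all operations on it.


Machine loads:
  Machine 1: 6 + 2 = 8
  Machine 2: 7 + 4 = 11
  Machine 3: 2 + 3 = 5
Max machine load = 11
Job totals:
  Job 1: 15
  Job 2: 9
Max job total = 15
Lower bound = max(11, 15) = 15

15


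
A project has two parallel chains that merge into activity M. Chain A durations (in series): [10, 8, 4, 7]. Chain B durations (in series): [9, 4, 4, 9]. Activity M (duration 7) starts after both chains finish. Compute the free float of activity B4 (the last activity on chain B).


ES(B4) = sum of predecessors on chain B = 17
EF(B4) = ES + duration = 17 + 9 = 26
Successor of B4 is M. ES(M) = max(sum(A), sum(B)) = max(29, 26) = 29
Free float = ES(successor) - EF(current) = 29 - 26 = 3

3


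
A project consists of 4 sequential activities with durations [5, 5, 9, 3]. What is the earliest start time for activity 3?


Activity 3 starts after activities 1 through 2 complete.
Predecessor durations: [5, 5]
ES = 5 + 5 = 10

10


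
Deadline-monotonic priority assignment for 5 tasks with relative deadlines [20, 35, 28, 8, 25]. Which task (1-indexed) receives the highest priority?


Sort tasks by relative deadline (ascending):
  Task 4: deadline = 8
  Task 1: deadline = 20
  Task 5: deadline = 25
  Task 3: deadline = 28
  Task 2: deadline = 35
Priority order (highest first): [4, 1, 5, 3, 2]
Highest priority task = 4

4


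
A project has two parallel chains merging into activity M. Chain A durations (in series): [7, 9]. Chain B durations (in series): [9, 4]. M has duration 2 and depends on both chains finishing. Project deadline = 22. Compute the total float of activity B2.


Forward pass: ES(B2) = sum of predecessors on chain B = 9
EF = ES + duration = 9 + 4 = 13
Backward pass: LF(M) = deadline = 22; LS(M) = 22 - 2 = 20
LF(B2) = LS(M) - sum(successors on chain B) = 20 - 0 = 20
LS = LF - duration = 20 - 4 = 16
Total float = LS - ES = 16 - 9 = 7

7


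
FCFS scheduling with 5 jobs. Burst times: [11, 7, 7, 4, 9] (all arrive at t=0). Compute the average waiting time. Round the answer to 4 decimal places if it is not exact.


FCFS order (as given): [11, 7, 7, 4, 9]
Waiting times:
  Job 1: wait = 0
  Job 2: wait = 11
  Job 3: wait = 18
  Job 4: wait = 25
  Job 5: wait = 29
Sum of waiting times = 83
Average waiting time = 83/5 = 16.6

16.6


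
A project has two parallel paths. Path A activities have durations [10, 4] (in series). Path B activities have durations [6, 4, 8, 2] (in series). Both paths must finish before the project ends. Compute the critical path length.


Path A total = 10 + 4 = 14
Path B total = 6 + 4 + 8 + 2 = 20
Critical path = longest path = max(14, 20) = 20

20


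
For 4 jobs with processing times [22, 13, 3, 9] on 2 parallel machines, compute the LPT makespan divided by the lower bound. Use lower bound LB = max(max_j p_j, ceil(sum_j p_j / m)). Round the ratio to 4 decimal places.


LPT order: [22, 13, 9, 3]
Machine loads after assignment: [25, 22]
LPT makespan = 25
Lower bound = max(max_job, ceil(total/2)) = max(22, 24) = 24
Ratio = 25 / 24 = 1.0417

1.0417


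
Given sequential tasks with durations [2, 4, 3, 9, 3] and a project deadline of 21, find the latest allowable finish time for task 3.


LF(activity 3) = deadline - sum of successor durations
Successors: activities 4 through 5 with durations [9, 3]
Sum of successor durations = 12
LF = 21 - 12 = 9

9


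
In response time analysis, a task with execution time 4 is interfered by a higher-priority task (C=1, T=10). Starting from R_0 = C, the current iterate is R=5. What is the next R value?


R_next = C + ceil(R_prev / T_hp) * C_hp
ceil(5 / 10) = ceil(0.5) = 1
Interference = 1 * 1 = 1
R_next = 4 + 1 = 5
R_next = R_prev, so the iteration has converged (response time = 5).

5


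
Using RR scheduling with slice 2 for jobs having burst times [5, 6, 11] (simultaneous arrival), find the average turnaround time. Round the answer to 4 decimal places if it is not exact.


Time quantum = 2
Execution trace:
  J1 runs 2 units, time = 2
  J2 runs 2 units, time = 4
  J3 runs 2 units, time = 6
  J1 runs 2 units, time = 8
  J2 runs 2 units, time = 10
  J3 runs 2 units, time = 12
  J1 runs 1 units, time = 13
  J2 runs 2 units, time = 15
  J3 runs 2 units, time = 17
  J3 runs 2 units, time = 19
  J3 runs 2 units, time = 21
  J3 runs 1 units, time = 22
Finish times: [13, 15, 22]
Average turnaround = 50/3 = 16.6667

16.6667


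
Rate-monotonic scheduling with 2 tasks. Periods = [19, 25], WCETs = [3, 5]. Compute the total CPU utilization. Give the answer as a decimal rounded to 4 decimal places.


Compute individual utilizations (exact fractions):
  Task 1: C/T = 3/19 (approx. 0.1579)
  Task 2: C/T = 5/25 = 1/5 (approx. 0.2)
Total utilization U = 3/19 + 1/5 = 34/95
Rounded to 4 decimal places: U = 0.3579
RM (Liu & Layland) bound for 2 tasks = 0.828427; compare with U = 34/95 (approx. 0.357895)
U <= bound, so schedulable by RM sufficient condition.

0.3579


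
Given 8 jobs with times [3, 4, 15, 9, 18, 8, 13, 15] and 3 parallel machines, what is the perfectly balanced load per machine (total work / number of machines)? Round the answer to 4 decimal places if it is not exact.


Total processing time = 3 + 4 + 15 + 9 + 18 + 8 + 13 + 15 = 85
Number of machines = 3
Ideal balanced load = 85 / 3 = 28.3333

28.3333


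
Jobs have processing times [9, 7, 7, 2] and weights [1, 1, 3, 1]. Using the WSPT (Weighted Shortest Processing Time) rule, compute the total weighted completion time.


Compute p/w ratios and sort ascending (WSPT): [(2, 1), (7, 3), (7, 1), (9, 1)]
Compute weighted completion times:
  Job (p=2,w=1): C=2, w*C=1*2=2
  Job (p=7,w=3): C=9, w*C=3*9=27
  Job (p=7,w=1): C=16, w*C=1*16=16
  Job (p=9,w=1): C=25, w*C=1*25=25
Total weighted completion time = 70

70


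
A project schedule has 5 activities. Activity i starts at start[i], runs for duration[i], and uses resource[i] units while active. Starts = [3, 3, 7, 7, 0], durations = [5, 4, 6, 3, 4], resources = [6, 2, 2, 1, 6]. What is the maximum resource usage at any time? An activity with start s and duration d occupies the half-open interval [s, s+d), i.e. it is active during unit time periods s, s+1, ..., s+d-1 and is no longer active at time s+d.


Each activity i is active on [start_i, start_i + duration_i).
Compute total resource usage per time slot:
  t=0: active resources = [6], total = 6
  t=1: active resources = [6], total = 6
  t=2: active resources = [6], total = 6
  t=3: active resources = [6, 2, 6], total = 14
  t=4: active resources = [6, 2], total = 8
  t=5: active resources = [6, 2], total = 8
  t=6: active resources = [6, 2], total = 8
  t=7: active resources = [6, 2, 1], total = 9
  t=8: active resources = [2, 1], total = 3
  t=9: active resources = [2, 1], total = 3
  t=10: active resources = [2], total = 2
  t=11: active resources = [2], total = 2
  t=12: active resources = [2], total = 2
Peak resource demand = 14

14


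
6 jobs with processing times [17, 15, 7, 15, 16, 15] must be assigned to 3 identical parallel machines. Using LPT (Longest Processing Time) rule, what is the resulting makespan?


Sort jobs in decreasing order (LPT): [17, 16, 15, 15, 15, 7]
Assign each job to the least loaded machine:
  Machine 1: jobs [17, 7], load = 24
  Machine 2: jobs [16, 15], load = 31
  Machine 3: jobs [15, 15], load = 30
Makespan = max load = 31

31


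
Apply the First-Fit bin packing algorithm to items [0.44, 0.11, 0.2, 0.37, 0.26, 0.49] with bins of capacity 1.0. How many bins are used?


Place items sequentially using First-Fit:
  Item 0.44 -> new Bin 1
  Item 0.11 -> Bin 1 (now 0.55)
  Item 0.2 -> Bin 1 (now 0.75)
  Item 0.37 -> new Bin 2
  Item 0.26 -> Bin 2 (now 0.63)
  Item 0.49 -> new Bin 3
Total bins used = 3

3


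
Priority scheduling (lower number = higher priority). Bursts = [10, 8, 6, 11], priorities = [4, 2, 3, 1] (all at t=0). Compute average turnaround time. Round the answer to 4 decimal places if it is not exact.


Sort by priority (ascending = highest first):
Order: [(1, 11), (2, 8), (3, 6), (4, 10)]
Completion times:
  Priority 1, burst=11, C=11
  Priority 2, burst=8, C=19
  Priority 3, burst=6, C=25
  Priority 4, burst=10, C=35
Average turnaround = 90/4 = 22.5

22.5


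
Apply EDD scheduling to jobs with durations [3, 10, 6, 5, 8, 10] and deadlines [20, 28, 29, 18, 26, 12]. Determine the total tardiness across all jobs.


Sort by due date (EDD order): [(10, 12), (5, 18), (3, 20), (8, 26), (10, 28), (6, 29)]
Compute completion times and tardiness:
  Job 1: p=10, d=12, C=10, tardiness=max(0,10-12)=0
  Job 2: p=5, d=18, C=15, tardiness=max(0,15-18)=0
  Job 3: p=3, d=20, C=18, tardiness=max(0,18-20)=0
  Job 4: p=8, d=26, C=26, tardiness=max(0,26-26)=0
  Job 5: p=10, d=28, C=36, tardiness=max(0,36-28)=8
  Job 6: p=6, d=29, C=42, tardiness=max(0,42-29)=13
Total tardiness = 21

21


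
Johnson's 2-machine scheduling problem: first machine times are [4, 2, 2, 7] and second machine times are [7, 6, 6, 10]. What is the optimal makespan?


Apply Johnson's rule:
  Group 1 (a <= b): [(2, 2, 6), (3, 2, 6), (1, 4, 7), (4, 7, 10)]
  Group 2 (a > b): []
Optimal job order: [2, 3, 1, 4]
Schedule:
  Job 2: M1 done at 2, M2 done at 8
  Job 3: M1 done at 4, M2 done at 14
  Job 1: M1 done at 8, M2 done at 21
  Job 4: M1 done at 15, M2 done at 31
Makespan = 31

31


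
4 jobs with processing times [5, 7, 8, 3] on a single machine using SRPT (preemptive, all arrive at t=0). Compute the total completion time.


Since all jobs arrive at t=0, SRPT equals SPT ordering.
SPT order: [3, 5, 7, 8]
Completion times:
  Job 1: p=3, C=3
  Job 2: p=5, C=8
  Job 3: p=7, C=15
  Job 4: p=8, C=23
Total completion time = 3 + 8 + 15 + 23 = 49

49


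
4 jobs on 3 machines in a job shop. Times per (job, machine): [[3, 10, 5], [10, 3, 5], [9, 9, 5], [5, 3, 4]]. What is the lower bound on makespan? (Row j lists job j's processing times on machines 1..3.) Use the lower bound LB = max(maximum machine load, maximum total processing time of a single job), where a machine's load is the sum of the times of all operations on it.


Machine loads:
  Machine 1: 3 + 10 + 9 + 5 = 27
  Machine 2: 10 + 3 + 9 + 3 = 25
  Machine 3: 5 + 5 + 5 + 4 = 19
Max machine load = 27
Job totals:
  Job 1: 18
  Job 2: 18
  Job 3: 23
  Job 4: 12
Max job total = 23
Lower bound = max(27, 23) = 27

27


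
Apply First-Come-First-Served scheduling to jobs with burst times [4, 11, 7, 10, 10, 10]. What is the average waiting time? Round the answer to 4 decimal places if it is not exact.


FCFS order (as given): [4, 11, 7, 10, 10, 10]
Waiting times:
  Job 1: wait = 0
  Job 2: wait = 4
  Job 3: wait = 15
  Job 4: wait = 22
  Job 5: wait = 32
  Job 6: wait = 42
Sum of waiting times = 115
Average waiting time = 115/6 = 19.1667

19.1667


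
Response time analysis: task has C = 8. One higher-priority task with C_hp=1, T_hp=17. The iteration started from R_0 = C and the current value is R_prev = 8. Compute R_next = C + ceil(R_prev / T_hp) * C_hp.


R_next = C + ceil(R_prev / T_hp) * C_hp
ceil(8 / 17) = ceil(0.4706) = 1
Interference = 1 * 1 = 1
R_next = 8 + 1 = 9

9


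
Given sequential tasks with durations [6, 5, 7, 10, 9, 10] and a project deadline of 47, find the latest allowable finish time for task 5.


LF(activity 5) = deadline - sum of successor durations
Successors: activities 6 through 6 with durations [10]
Sum of successor durations = 10
LF = 47 - 10 = 37

37


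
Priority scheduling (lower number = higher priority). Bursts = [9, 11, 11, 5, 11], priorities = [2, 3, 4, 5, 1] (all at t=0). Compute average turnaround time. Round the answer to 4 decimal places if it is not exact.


Sort by priority (ascending = highest first):
Order: [(1, 11), (2, 9), (3, 11), (4, 11), (5, 5)]
Completion times:
  Priority 1, burst=11, C=11
  Priority 2, burst=9, C=20
  Priority 3, burst=11, C=31
  Priority 4, burst=11, C=42
  Priority 5, burst=5, C=47
Average turnaround = 151/5 = 30.2

30.2


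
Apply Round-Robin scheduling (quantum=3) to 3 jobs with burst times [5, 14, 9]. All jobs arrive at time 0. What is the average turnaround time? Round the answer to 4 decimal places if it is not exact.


Time quantum = 3
Execution trace:
  J1 runs 3 units, time = 3
  J2 runs 3 units, time = 6
  J3 runs 3 units, time = 9
  J1 runs 2 units, time = 11
  J2 runs 3 units, time = 14
  J3 runs 3 units, time = 17
  J2 runs 3 units, time = 20
  J3 runs 3 units, time = 23
  J2 runs 3 units, time = 26
  J2 runs 2 units, time = 28
Finish times: [11, 28, 23]
Average turnaround = 62/3 = 20.6667

20.6667


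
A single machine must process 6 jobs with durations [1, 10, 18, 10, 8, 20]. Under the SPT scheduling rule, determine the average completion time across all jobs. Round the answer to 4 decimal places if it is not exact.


Sort jobs by processing time (SPT order): [1, 8, 10, 10, 18, 20]
Compute completion times sequentially:
  Job 1: processing = 1, completes at 1
  Job 2: processing = 8, completes at 9
  Job 3: processing = 10, completes at 19
  Job 4: processing = 10, completes at 29
  Job 5: processing = 18, completes at 47
  Job 6: processing = 20, completes at 67
Sum of completion times = 172
Average completion time = 172/6 = 28.6667

28.6667


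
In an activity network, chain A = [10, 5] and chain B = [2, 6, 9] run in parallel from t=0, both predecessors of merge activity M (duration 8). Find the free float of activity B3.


ES(B3) = sum of predecessors on chain B = 8
EF(B3) = ES + duration = 8 + 9 = 17
Successor of B3 is M. ES(M) = max(sum(A), sum(B)) = max(15, 17) = 17
Free float = ES(successor) - EF(current) = 17 - 17 = 0

0


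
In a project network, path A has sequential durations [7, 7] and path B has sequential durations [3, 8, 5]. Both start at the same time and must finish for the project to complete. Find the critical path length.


Path A total = 7 + 7 = 14
Path B total = 3 + 8 + 5 = 16
Critical path = longest path = max(14, 16) = 16

16


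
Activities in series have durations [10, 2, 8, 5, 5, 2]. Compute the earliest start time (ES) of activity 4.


Activity 4 starts after activities 1 through 3 complete.
Predecessor durations: [10, 2, 8]
ES = 10 + 2 + 8 = 20

20


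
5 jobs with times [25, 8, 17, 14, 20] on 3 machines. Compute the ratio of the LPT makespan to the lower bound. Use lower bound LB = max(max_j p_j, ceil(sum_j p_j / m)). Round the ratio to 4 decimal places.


LPT order: [25, 20, 17, 14, 8]
Machine loads after assignment: [25, 28, 31]
LPT makespan = 31
Lower bound = max(max_job, ceil(total/3)) = max(25, 28) = 28
Ratio = 31 / 28 = 1.1071

1.1071


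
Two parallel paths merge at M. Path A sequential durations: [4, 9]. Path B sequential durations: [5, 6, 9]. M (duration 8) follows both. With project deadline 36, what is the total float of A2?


Forward pass: ES(A2) = sum of predecessors on chain A = 4
EF = ES + duration = 4 + 9 = 13
Backward pass: LF(M) = deadline = 36; LS(M) = 36 - 8 = 28
LF(A2) = LS(M) - sum(successors on chain A) = 28 - 0 = 28
LS = LF - duration = 28 - 9 = 19
Total float = LS - ES = 19 - 4 = 15

15


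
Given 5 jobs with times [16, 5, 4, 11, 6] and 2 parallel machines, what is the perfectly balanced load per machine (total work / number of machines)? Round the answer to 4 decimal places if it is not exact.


Total processing time = 16 + 5 + 4 + 11 + 6 = 42
Number of machines = 2
Ideal balanced load = 42 / 2 = 21.0

21.0


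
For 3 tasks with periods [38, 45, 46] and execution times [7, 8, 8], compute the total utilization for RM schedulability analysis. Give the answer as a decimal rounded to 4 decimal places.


Compute individual utilizations (exact fractions):
  Task 1: C/T = 7/38 (approx. 0.1842)
  Task 2: C/T = 8/45 (approx. 0.1778)
  Task 3: C/T = 8/46 = 4/23 (approx. 0.1739)
Total utilization U = 7/38 + 8/45 + 4/23 = 21077/39330
Rounded to 4 decimal places: U = 0.5359
RM (Liu & Layland) bound for 3 tasks = 0.779763; compare with U = 21077/39330 (approx. 0.535901)
U <= bound, so schedulable by RM sufficient condition.

0.5359
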